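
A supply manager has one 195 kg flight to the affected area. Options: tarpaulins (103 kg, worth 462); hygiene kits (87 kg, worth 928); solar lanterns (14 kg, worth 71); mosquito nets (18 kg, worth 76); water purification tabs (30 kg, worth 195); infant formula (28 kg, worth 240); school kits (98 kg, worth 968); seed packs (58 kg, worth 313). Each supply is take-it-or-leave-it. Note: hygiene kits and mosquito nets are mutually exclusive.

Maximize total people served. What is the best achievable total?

Density check — hygiene kits 10.67, school kits 9.88, infant formula 8.57, water purification tabs 6.50 are the best per kg.
The ratio ordering already packs tightly: hygiene kits + school kits, 185 kg, 1896.

1896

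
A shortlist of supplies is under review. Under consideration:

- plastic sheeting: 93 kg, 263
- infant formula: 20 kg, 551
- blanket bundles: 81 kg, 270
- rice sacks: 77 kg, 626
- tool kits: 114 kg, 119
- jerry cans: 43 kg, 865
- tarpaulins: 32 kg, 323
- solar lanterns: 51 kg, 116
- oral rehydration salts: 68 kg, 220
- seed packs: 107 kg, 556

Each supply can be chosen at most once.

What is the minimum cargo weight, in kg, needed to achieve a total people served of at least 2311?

Look for the lowest-cargo combination reaching 2311.
infant formula + rice sacks + jerry cans + tarpaulins: 2365 people served at 172 kg.
No combination under 172 kg hits 2311.

172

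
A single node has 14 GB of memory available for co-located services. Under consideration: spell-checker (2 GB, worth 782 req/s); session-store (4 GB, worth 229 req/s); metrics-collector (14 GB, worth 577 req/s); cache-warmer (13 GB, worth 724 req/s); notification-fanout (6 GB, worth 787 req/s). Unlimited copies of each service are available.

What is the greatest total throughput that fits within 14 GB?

5474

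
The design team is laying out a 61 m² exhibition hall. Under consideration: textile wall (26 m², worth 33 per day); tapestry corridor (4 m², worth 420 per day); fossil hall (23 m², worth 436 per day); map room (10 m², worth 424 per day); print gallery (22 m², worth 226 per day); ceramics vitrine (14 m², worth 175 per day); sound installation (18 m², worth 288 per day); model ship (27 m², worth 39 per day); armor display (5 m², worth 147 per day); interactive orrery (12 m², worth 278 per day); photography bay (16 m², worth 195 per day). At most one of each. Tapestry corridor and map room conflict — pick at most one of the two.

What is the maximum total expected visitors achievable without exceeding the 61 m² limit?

1476

Best packing: tapestry corridor + fossil hall + armor display + interactive orrery + photography bay — 60 m², 1476 total.
The closest alternative, tapestry corridor + fossil hall + ceramics vitrine + armor display + interactive orrery, reaches only 1456.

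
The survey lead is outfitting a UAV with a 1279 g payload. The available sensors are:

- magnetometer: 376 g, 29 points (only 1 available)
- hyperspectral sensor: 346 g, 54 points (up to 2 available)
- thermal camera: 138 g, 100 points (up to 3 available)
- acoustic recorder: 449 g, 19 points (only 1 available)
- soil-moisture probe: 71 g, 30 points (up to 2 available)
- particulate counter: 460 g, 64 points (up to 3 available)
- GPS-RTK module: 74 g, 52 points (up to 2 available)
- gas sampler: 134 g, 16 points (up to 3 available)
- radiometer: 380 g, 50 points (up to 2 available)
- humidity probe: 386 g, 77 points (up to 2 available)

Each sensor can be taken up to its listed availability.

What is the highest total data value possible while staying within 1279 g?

557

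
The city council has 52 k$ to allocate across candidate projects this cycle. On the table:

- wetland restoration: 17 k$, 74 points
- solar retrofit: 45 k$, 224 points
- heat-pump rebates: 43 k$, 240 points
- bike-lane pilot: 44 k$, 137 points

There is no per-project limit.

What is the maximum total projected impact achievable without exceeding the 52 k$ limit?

By projected impact per k$: heat-pump rebates 5.58, solar retrofit 4.98, wetland restoration 4.35, bike-lane pilot 3.11 lead.
The ratio ordering already packs tightly: heat-pump rebates, 43 k$, 240.
That's the maximum — no swap from here does better than 240.

240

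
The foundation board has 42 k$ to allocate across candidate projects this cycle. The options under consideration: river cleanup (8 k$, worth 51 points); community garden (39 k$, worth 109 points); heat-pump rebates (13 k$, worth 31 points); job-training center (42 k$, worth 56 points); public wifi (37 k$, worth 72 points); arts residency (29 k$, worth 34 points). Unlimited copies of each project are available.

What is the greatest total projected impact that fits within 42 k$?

Density check — river cleanup 6.38, community garden 2.79, heat-pump rebates 2.38, public wifi 1.95 are the best per k$.
Best packing: 5×river cleanup — 40 k$, 255 total.
No other feasible combination exceeds 255.

255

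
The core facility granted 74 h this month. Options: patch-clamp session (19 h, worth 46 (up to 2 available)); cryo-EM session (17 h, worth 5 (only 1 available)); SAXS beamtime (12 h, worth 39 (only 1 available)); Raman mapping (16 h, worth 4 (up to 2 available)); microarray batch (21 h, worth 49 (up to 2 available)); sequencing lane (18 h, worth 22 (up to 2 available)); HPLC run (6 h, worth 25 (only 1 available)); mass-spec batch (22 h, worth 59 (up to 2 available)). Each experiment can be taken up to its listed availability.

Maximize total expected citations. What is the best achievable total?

Greedy by ratio would take SAXS beamtime + HPLC run + 2×mass-spec batch: 62 h used, total 182.
The 28 h tied up in HPLC run and mass-spec batch is better spent on patch-clamp session + microarray batch — total rises to 193 (74 h).

193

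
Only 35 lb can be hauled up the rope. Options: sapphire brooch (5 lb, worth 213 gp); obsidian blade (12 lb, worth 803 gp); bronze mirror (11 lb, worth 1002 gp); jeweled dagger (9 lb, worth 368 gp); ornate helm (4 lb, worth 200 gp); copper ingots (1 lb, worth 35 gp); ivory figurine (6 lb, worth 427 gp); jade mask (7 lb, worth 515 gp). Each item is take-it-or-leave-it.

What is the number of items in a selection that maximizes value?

5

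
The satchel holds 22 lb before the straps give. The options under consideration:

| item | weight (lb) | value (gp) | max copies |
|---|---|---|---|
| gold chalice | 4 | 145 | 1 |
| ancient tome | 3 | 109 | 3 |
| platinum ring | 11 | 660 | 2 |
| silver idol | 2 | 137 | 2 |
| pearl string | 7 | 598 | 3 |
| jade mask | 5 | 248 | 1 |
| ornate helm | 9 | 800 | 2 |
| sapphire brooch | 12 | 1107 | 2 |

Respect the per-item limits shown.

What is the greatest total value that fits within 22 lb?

1907

The ratio ordering already packs tightly: ornate helm + sapphire brooch, 21 lb, 1907.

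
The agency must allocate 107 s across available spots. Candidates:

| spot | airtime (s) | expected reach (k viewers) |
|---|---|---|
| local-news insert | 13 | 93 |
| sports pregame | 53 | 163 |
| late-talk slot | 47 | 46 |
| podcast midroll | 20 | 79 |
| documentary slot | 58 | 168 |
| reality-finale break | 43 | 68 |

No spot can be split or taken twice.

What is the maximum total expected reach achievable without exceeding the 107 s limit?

A density-first pass picks local-news insert + sports pregame + podcast midroll — 335 at 86 s.
Dropping sports pregame frees 53 s; slotting in documentary slot (58 s) lifts the total to 340 at 91 s.

340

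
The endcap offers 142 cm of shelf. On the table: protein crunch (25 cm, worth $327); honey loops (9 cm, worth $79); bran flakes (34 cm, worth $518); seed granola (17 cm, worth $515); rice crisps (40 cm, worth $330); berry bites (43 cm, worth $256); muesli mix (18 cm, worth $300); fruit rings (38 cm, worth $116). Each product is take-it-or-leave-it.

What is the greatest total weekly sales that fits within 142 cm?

Greedy by ratio would take protein crunch + honey loops + bran flakes + seed granola + muesli mix + fruit rings: 141 cm used, total 1855.
The 47 cm tied up in honey loops and fruit rings is better spent on rice crisps — total rises to 1990 (134 cm).

1990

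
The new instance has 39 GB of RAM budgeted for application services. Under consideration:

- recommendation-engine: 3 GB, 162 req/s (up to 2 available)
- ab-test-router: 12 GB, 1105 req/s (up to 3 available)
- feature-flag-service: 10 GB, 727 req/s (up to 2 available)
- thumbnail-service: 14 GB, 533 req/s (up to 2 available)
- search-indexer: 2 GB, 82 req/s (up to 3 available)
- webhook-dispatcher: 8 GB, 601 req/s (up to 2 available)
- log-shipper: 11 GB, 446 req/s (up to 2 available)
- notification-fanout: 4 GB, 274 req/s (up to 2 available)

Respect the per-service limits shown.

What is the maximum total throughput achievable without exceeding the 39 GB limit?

Density check — ab-test-router 92.08, webhook-dispatcher 75.12, feature-flag-service 72.70, notification-fanout 68.50 are the best per GB.
Taking recommendation-engine + 3×ab-test-router: 39 GB used, 3477 in throughput.

3477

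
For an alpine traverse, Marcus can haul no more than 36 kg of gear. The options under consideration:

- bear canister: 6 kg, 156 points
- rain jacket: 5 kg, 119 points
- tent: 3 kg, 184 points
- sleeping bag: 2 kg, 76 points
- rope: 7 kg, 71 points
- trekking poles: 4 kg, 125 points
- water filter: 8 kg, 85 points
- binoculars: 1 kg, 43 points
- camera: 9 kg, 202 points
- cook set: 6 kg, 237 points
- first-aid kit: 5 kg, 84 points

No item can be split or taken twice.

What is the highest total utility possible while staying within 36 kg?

Ranking by ratio (utility/kg): tent 61.33, binoculars 43.00, cook set 39.50.
Bear canister + rain jacket + tent + sleeping bag + trekking poles + binoculars + camera + cook set uses 36 of the 36 kg and totals 1142.
Every other selection either busts 36 kg or fails to beat 1142.

1142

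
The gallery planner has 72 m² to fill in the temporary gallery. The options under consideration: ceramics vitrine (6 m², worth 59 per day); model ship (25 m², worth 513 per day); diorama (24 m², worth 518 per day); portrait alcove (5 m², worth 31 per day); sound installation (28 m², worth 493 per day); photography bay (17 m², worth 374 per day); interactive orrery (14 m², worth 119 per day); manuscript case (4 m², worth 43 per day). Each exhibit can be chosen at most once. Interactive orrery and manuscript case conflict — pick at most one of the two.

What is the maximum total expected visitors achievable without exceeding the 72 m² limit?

Filling by ratio: model ship + diorama + photography bay + manuscript case for 1448, with 2 m² left unused.
Dropping manuscript case frees 4 m²; slotting in ceramics vitrine (6 m²) lifts the total to 1464 at 72 m².

1464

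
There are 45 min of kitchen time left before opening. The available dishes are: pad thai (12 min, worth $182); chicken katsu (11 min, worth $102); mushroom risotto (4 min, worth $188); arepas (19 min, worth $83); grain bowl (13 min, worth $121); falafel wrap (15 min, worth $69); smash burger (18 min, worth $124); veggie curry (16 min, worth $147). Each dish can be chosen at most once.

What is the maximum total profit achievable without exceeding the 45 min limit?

The ratio heuristic lands on pad thai + chicken katsu + mushroom risotto + grain bowl (593) but leaves 5 min idle.
The 11 min tied up in chicken katsu is better spent on veggie curry — total rises to 638 (45 min).
An exhaustive check of the 256 subsets confirms 638.

638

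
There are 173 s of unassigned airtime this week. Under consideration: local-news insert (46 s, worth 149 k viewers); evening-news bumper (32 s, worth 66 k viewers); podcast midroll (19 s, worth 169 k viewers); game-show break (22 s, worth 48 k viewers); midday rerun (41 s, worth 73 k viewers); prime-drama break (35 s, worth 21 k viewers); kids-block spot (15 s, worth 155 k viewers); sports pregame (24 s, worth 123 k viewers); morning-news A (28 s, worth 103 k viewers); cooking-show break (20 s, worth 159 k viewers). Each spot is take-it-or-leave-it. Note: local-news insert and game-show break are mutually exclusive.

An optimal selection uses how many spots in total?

6

Best achievable expected reach is 858.
For example local-news insert + podcast midroll + kids-block spot + sports pregame + morning-news A + cooking-show break achieves it, using 152 s.
Any selection reaching 858 contains exactly 6 spots.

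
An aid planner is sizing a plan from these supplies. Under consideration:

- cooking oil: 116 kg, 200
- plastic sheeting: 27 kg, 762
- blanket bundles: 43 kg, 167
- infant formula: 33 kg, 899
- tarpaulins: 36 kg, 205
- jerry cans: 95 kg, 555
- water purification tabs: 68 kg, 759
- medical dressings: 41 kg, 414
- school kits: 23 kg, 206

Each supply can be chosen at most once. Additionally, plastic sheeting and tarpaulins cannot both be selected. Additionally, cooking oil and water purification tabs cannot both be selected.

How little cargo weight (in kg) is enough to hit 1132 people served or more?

Minimise kg subject to total people served ≥ 1132.
plastic sheeting + infant formula reaches 1661 using 60 kg.
Below 60 kg the best achievable stays under 1132.

60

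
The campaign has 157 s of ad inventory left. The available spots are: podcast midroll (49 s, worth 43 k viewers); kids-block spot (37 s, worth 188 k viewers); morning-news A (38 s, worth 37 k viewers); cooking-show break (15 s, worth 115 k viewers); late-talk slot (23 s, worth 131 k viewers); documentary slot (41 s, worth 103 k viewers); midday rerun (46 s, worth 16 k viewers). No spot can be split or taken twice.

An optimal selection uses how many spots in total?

The maximum expected reach within 157 s is 574.
kids-block spot + morning-news A + cooking-show break + late-talk slot + documentary slot hits 574 at 154 s.
Every optimal selection uses 5 spots.

5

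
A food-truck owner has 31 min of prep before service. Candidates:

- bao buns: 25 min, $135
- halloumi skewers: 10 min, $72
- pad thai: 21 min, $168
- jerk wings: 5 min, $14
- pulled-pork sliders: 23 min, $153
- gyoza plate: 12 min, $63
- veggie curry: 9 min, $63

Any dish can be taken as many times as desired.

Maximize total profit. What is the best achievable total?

Best packing: halloumi skewers + pad thai — 31 min, 240 total.
Nothing else within 31 min beats 240.

240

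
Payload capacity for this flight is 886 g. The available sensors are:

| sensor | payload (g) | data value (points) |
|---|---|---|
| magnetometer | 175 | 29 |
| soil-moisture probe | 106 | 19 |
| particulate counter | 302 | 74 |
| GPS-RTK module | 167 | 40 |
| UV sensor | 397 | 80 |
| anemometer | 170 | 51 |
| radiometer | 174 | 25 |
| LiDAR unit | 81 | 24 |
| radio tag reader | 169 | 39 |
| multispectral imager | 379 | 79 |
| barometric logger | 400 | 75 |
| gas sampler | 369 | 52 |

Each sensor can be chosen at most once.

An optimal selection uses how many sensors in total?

Optimal total is 209.
GPS-RTK module + anemometer + radio tag reader + multispectral imager hits 209 at 885 g.
All optima have 4 sensors.

4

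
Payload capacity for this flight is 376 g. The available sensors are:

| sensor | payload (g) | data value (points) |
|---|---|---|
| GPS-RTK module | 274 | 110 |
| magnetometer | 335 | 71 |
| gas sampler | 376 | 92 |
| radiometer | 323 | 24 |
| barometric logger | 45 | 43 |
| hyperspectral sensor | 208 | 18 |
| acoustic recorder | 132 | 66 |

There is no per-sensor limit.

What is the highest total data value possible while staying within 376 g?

344

By data value per g: barometric logger 0.96, acoustic recorder 0.50, GPS-RTK module 0.40, gas sampler 0.24 lead.
Taking 8×barometric logger: 360 g used, 344 in data value.
That's the maximum — no swap from here does better than 344.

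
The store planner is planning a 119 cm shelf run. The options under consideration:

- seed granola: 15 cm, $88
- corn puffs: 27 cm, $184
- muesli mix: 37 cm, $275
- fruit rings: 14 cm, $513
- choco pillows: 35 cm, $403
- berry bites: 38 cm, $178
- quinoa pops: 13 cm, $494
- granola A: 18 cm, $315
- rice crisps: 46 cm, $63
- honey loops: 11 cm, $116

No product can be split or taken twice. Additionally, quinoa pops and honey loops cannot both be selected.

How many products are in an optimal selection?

5

The maximum weekly sales within 119 cm is 2000.
muesli mix + fruit rings + choco pillows + quinoa pops + granola A hits 2000 at 117 cm.
Every optimal selection uses 5 products.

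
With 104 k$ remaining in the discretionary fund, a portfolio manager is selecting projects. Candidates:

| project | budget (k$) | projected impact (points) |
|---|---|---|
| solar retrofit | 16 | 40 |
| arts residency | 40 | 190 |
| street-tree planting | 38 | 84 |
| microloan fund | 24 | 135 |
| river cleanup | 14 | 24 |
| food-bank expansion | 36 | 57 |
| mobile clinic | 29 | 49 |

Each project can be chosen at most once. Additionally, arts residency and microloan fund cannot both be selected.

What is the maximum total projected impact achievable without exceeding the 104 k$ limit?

Taking solar retrofit + arts residency + street-tree planting: 94 k$ used, 314 in projected impact.

314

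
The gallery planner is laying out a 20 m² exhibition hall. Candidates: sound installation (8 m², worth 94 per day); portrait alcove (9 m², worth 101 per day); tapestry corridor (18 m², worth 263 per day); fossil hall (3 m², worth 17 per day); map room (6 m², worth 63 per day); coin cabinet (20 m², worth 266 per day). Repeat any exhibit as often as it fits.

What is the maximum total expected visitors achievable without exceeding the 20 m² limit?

A density-first pass picks tapestry corridor — 263 at 18 m².
Dropping tapestry corridor frees 18 m²; slotting in coin cabinet (20 m²) lifts the total to 266 at 20 m².
Every other selection either busts 20 m² or fails to beat 266.

266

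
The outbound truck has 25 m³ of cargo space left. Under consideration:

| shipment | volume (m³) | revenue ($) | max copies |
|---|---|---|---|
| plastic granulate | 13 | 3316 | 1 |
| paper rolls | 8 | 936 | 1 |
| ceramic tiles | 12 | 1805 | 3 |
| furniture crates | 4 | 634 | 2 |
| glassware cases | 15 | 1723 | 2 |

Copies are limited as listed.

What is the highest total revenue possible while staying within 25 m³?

The ratio heuristic lands on plastic granulate + 2×furniture crates (4584) but leaves 4 m³ idle.
The 8 m³ tied up in 2×furniture crates is better spent on ceramic tiles — total rises to 5121 (25 m³).
That's the maximum — no swap from here does better than 5121.

5121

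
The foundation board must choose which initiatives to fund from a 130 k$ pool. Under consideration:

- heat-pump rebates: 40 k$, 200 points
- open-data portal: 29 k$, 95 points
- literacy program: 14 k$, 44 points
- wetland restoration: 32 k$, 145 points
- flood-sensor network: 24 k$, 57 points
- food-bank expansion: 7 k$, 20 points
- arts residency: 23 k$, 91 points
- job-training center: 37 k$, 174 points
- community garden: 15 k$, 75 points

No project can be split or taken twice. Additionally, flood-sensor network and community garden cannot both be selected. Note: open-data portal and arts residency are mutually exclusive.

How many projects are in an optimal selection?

4

The maximum projected impact within 130 k$ is 594.
heat-pump rebates + wetland restoration + job-training center + community garden hits 594 at 124 k$.
Every optimal selection uses 4 projects.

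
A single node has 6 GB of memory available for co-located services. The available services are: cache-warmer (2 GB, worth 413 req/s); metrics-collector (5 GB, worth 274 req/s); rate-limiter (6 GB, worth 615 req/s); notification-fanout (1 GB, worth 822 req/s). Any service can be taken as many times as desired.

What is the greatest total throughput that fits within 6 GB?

4932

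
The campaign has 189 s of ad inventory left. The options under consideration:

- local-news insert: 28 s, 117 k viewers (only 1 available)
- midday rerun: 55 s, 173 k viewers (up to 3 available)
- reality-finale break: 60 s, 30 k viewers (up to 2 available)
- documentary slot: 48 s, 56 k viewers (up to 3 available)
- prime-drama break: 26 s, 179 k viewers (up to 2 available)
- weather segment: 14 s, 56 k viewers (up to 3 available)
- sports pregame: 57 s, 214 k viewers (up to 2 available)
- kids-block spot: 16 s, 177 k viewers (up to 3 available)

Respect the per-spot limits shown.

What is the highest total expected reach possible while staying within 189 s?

The ratio heuristic lands on local-news insert + 2×prime-drama break + 3×weather segment + 3×kids-block spot (1174) but leaves 19 s idle.
Replace 3×weather segment with sports pregame: the trade gains 46 net, giving 1220 at 185 s.
That's the maximum — no swap from here does better than 1220.

1220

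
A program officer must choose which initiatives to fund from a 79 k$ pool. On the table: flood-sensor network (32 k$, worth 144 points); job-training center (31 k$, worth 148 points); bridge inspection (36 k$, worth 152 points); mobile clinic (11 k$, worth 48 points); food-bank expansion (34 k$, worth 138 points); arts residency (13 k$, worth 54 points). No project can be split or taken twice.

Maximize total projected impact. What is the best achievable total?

By projected impact per k$: job-training center 4.77, flood-sensor network 4.50, mobile clinic 4.36 lead.
The ratio heuristic lands on flood-sensor network + job-training center + mobile clinic (340) but leaves 5 k$ idle.
Replace flood-sensor network with bridge inspection: the trade gains 8 net, giving 348 at 78 k$.
The spare 1 k$ is too small for any remaining project, and no exchange beats 348.

348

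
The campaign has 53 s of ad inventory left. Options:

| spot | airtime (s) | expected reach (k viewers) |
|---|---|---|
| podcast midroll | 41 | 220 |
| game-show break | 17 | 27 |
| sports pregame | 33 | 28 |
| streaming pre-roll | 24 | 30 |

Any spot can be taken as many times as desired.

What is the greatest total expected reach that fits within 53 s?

Ranking by ratio (expected reach/s): podcast midroll 5.37, game-show break 1.59, streaming pre-roll 1.25.
Best packing: podcast midroll — 41 s, 220 total.

220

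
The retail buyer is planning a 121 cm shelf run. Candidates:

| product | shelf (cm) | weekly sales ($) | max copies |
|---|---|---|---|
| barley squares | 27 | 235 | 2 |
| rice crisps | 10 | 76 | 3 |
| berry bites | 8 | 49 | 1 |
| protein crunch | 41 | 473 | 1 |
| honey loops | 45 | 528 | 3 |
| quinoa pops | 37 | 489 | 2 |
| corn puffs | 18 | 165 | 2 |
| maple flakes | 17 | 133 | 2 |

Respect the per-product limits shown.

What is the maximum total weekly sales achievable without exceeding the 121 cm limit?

1506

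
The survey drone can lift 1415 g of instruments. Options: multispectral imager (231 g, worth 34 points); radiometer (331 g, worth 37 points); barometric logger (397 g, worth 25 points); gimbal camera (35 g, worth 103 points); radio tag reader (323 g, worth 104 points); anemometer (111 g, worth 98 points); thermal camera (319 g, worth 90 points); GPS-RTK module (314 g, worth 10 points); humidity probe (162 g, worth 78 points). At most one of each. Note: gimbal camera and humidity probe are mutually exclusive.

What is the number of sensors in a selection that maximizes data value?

6

Optimal total is 466.
For example multispectral imager + radiometer + gimbal camera + radio tag reader + anemometer + thermal camera achieves it, using 1350 g.
Any selection reaching 466 contains exactly 6 sensors.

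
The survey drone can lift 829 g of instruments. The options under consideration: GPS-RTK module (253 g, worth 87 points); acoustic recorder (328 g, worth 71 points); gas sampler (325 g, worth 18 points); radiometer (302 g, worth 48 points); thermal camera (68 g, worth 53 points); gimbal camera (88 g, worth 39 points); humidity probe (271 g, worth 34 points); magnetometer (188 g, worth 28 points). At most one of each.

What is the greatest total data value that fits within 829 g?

250

Ranking by ratio (data value/g): thermal camera 0.78, gimbal camera 0.44, GPS-RTK module 0.34.
Taking GPS-RTK module + acoustic recorder + thermal camera + gimbal camera: 737 g used, 250 in data value.
The spare 92 g is too small for any remaining sensor, and no exchange beats 250.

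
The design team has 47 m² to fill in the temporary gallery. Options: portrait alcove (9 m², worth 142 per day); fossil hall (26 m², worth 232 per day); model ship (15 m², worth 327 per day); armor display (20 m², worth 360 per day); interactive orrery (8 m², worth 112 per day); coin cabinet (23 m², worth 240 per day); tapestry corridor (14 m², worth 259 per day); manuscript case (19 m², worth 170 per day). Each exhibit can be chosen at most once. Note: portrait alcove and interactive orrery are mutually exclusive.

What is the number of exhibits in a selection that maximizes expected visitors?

Best achievable expected visitors is 829.
One optimal bundle: portrait alcove + model ship + armor display (44 m²).
All optima have 3 exhibits.

3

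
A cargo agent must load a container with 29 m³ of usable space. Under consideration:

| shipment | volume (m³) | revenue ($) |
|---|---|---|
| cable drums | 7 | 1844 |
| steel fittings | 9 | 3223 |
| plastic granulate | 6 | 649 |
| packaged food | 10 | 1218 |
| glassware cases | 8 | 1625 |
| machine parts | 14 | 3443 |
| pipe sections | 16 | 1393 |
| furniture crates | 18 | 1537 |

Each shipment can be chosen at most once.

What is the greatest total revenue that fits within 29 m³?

A density-first pass picks cable drums + steel fittings + glassware cases — 6692 at 24 m³.
The 15 m³ tied up in cable drums and glassware cases is better spent on plastic granulate + machine parts — total rises to 7315 (29 m³).

7315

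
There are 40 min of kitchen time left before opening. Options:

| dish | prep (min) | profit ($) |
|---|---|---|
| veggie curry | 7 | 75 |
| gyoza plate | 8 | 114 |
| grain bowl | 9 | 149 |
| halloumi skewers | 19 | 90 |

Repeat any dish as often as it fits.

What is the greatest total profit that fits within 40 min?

Best packing: 4×grain bowl — 36 min, 596 total.

596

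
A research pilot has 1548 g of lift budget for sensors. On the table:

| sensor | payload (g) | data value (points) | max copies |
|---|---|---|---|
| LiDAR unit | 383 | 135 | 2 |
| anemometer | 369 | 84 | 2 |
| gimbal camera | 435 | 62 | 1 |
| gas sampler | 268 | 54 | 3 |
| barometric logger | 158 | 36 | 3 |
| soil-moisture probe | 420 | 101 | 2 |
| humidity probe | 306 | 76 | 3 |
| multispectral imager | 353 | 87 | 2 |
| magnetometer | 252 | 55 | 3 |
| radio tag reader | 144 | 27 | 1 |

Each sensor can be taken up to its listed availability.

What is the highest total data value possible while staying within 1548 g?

Density check — LiDAR unit 0.35, humidity probe 0.25, multispectral imager 0.25, soil-moisture probe 0.24 are the best per g.
2×LiDAR unit + soil-moisture probe + multispectral imager uses 1539 of the 1548 g and totals 458.
Nothing else within 1548 g beats 458.

458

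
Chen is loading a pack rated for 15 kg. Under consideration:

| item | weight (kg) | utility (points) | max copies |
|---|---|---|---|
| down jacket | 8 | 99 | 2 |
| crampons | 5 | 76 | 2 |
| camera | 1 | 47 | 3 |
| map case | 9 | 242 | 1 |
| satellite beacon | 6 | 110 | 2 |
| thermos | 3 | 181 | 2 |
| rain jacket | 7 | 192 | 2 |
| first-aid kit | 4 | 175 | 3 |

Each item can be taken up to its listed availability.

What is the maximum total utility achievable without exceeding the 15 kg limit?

759

Density check — thermos 60.33, camera 47.00, first-aid kit 43.75 are the best per kg.
Taking the top-ratio items first gives 3×camera + 2×thermos + first-aid kit for 678 (13 kg).
Dropping 2×camera frees 2 kg; slotting in first-aid kit (4 kg) lifts the total to 759 at 15 kg.
That's the maximum — no swap from here does better than 759.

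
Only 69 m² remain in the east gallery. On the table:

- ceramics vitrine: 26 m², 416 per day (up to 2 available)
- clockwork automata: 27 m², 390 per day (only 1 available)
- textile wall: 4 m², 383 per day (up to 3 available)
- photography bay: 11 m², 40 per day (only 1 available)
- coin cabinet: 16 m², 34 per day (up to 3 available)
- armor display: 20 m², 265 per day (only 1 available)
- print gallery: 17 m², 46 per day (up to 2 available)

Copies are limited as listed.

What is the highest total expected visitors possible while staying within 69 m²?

1981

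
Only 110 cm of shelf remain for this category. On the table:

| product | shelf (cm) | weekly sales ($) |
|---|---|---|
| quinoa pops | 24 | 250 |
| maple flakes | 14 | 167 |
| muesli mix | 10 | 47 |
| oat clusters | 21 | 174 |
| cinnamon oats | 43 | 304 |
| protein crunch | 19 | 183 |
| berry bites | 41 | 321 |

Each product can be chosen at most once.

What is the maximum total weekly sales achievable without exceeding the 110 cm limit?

968

A density-first pass picks quinoa pops + maple flakes + muesli mix + oat clusters + protein crunch — 821 at 88 cm.
Replace oat clusters with berry bites: the trade gains 147 net, giving 968 at 108 cm.
An exhaustive check of the 128 subsets confirms 968.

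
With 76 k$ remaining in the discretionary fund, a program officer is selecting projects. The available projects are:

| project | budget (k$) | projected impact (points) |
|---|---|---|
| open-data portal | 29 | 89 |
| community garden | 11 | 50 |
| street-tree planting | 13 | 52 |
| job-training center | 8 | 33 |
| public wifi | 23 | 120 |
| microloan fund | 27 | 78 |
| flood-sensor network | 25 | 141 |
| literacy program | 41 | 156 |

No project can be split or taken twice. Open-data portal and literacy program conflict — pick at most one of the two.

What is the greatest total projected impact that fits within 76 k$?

363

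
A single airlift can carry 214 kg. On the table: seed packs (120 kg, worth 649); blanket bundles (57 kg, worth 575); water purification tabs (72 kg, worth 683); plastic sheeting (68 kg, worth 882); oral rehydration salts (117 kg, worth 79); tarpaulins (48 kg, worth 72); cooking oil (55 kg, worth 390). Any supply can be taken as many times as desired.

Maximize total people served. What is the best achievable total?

Best packing: 3×plastic sheeting — 204 kg, 2646 total.
Every other selection either busts 214 kg or fails to beat 2646.

2646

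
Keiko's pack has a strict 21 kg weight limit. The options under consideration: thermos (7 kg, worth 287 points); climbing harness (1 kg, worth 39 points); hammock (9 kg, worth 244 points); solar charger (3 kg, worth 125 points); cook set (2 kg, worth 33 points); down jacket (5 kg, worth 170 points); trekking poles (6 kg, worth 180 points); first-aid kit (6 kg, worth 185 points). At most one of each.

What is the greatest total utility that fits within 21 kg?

Greedy by ratio would take thermos + climbing harness + solar charger + cook set + down jacket: 18 kg used, total 654.
Replace climbing harness and cook set with first-aid kit: the trade gains 113 net, giving 767 at 21 kg.
Next best is thermos + solar charger + down jacket + trekking poles at 762 (21 kg) — short by 5.

767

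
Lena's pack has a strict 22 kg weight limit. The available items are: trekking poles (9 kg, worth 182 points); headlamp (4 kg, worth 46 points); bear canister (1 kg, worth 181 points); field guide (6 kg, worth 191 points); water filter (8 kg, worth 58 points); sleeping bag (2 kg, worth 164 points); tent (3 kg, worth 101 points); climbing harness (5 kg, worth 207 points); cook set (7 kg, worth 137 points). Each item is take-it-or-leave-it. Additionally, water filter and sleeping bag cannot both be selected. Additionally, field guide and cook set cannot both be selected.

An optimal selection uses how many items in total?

The maximum utility within 22 kg is 890.
For example headlamp + bear canister + field guide + sleeping bag + tent + climbing harness achieves it, using 21 kg.
Any selection reaching 890 contains exactly 6 items.

6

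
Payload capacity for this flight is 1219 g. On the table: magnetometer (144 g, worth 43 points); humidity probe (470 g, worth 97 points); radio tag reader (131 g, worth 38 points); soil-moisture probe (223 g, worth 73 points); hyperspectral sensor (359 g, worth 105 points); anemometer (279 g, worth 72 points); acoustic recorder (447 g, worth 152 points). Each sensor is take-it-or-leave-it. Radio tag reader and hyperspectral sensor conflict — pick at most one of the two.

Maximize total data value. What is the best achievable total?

373

The ratio ordering already packs tightly: magnetometer + soil-moisture probe + hyperspectral sensor + acoustic recorder, 1173 g, 373.
Next best is magnetometer + soil-moisture probe + anemometer + acoustic recorder at 340 (1093 g) — short by 33.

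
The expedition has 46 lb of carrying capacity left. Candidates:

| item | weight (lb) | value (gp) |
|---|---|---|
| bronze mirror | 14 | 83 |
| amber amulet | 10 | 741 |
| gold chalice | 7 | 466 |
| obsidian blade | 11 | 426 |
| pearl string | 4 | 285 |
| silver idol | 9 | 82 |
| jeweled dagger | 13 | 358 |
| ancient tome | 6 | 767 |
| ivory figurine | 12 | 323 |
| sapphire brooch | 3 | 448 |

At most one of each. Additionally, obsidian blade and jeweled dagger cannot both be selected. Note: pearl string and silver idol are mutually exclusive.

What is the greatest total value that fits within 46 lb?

The ratio ordering already packs tightly: amber amulet + gold chalice + obsidian blade + pearl string + ancient tome + sapphire brooch, 41 lb, 3133.
Runner-up amber amulet + gold chalice + pearl string + jeweled dagger + ancient tome + sapphire brooch tops out at 3065.

3133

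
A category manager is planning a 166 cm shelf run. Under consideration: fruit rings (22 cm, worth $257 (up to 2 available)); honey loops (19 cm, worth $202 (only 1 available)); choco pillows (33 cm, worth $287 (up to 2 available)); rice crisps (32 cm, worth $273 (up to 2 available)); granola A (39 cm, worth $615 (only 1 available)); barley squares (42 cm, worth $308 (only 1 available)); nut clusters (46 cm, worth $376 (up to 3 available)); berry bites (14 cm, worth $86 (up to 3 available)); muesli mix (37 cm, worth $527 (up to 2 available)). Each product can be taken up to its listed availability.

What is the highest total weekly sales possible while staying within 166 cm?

Taking 2×fruit rings + granola A + 2×muesli mix: 157 cm used, 2183 in weekly sales.

2183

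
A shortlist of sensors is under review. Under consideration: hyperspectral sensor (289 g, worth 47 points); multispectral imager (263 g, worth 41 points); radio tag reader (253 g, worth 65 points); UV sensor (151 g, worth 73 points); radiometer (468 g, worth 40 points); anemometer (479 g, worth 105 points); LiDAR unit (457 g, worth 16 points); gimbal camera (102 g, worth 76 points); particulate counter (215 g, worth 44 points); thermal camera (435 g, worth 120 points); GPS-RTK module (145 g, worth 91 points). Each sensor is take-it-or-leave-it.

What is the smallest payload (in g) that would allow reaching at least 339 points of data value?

833

Need the lightest bundle worth ≥ 339.
UV sensor + gimbal camera + thermal camera + GPS-RTK module reaches 360 using 833 g.
Any bundle with less than 833 g falls short of 339.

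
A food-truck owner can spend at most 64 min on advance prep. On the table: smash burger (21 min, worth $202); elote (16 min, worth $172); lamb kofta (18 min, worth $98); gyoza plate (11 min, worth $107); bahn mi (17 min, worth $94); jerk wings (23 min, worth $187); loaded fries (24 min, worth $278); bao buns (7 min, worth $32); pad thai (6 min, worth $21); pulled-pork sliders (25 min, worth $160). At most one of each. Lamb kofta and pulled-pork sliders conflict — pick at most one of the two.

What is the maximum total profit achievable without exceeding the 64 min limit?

652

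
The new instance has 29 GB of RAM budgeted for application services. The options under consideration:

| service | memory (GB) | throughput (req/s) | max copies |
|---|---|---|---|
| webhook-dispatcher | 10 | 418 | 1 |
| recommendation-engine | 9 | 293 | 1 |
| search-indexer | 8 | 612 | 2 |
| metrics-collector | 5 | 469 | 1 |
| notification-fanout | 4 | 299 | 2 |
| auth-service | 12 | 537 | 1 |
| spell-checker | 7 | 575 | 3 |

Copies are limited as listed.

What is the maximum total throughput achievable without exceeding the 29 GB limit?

Density check — metrics-collector 93.80, spell-checker 82.14, search-indexer 76.50 are the best per GB.
The ratio heuristic lands on metrics-collector + 3×spell-checker (2194) but leaves 3 GB idle.
The 5 GB tied up in metrics-collector is better spent on search-indexer — total rises to 2337 (29 GB).
Every other selection either busts 29 GB or exceeds an availability limit or fails to beat 2337.

2337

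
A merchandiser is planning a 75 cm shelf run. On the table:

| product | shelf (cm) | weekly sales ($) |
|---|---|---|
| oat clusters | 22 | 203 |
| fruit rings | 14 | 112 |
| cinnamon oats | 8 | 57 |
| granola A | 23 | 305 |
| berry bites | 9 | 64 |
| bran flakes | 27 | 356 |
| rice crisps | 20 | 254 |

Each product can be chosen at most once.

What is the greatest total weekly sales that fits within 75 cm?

Best packing: granola A + bran flakes + rice crisps — 70 cm, 915 total.

915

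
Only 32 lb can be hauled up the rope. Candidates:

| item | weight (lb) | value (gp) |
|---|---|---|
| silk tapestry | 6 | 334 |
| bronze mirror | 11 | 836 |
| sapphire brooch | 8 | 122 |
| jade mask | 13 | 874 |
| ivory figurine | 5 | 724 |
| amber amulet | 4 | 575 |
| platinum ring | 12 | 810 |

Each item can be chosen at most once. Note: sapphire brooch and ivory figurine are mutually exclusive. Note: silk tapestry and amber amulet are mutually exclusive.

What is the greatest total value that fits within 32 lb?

2945

Best packing: bronze mirror + ivory figurine + amber amulet + platinum ring — 32 lb, 2945 total.
Nothing else feasible within 32 lb beats 2945.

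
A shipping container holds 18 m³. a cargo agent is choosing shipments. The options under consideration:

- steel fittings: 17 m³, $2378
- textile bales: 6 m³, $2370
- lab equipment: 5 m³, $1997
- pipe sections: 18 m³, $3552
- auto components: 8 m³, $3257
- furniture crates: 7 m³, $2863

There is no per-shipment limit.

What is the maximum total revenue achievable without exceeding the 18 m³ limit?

Greedy by ratio would take 2×furniture crates: 14 m³ used, total 5726.
Replace 2×furniture crates with 2×lab equipment + auto components: the trade gains 1525 net, giving 7251 at 18 m³.

7251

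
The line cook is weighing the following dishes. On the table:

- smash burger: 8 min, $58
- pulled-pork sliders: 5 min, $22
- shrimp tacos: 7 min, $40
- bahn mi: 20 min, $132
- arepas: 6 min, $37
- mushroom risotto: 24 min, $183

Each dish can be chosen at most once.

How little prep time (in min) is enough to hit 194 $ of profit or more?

29

Look for the lowest-prep combination reaching 194.
pulled-pork sliders + mushroom risotto reaches 205 using 29 min.
Below 29 min the best achievable stays under 194.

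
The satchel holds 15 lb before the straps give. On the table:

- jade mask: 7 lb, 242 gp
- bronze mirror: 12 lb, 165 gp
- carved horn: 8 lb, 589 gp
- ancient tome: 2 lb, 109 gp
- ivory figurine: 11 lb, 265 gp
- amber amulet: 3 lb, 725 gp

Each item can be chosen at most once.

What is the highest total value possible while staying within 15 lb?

1423

Carved horn + ancient tome + amber amulet uses 13 of the 15 lb and totals 1423.
That's the maximum — no swap from here does better than 1423.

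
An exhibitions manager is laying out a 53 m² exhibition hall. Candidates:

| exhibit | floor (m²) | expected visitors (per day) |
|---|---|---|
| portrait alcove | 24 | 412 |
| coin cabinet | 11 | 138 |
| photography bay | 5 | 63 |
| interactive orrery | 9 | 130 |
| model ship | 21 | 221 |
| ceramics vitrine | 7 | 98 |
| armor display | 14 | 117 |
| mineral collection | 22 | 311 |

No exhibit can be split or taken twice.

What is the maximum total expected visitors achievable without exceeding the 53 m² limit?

821

By expected visitors per m²: portrait alcove 17.17, interactive orrery 14.44, mineral collection 14.14, ceramics vitrine 14.00 lead.
Taking the top-ratio exhibits first gives portrait alcove + photography bay + interactive orrery + ceramics vitrine for 703 (45 m²).
The 14 m² tied up in photography bay and interactive orrery is better spent on mineral collection — total rises to 821 (53 m²).
Runner-up portrait alcove + photography bay + mineral collection tops out at 786.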